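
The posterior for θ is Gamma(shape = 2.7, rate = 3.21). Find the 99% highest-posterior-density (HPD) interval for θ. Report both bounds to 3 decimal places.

[0.024, 2.468]

The posterior is unimodal and skewed, so the HPD interval has equal density at both endpoints and is the shortest 99% interval.
Solving f(0.024) = f(2.468) with F(2.468) − F(0.024) = 0.99 gives [0.024, 2.468].
For comparison, the equal-tailed interval is [0.080, 2.722]; the HPD is narrower and shifted toward the mode.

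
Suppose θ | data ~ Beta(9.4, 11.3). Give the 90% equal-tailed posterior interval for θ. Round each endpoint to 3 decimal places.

Posterior: Beta(9.4, 11.3).
Equal-tailed 90% interval: the 0.05 and 0.95 quantiles of Beta(9.4, 11.3).
Posterior mean ≈ 0.454, SD ≈ 0.107; a Normal approximation gives roughly [0.278, 0.630].
Exact: F⁻¹(0.05) = 0.280; F⁻¹(0.95) = 0.633.

[0.280, 0.633]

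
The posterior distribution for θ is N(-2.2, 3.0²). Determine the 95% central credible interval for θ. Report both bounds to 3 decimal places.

[-8.080, 3.680]

The posterior is symmetric, so the 95% equal-tailed interval is θ = -2.2 ± z·3.0 with z = 1.960.
Half-width: 1.960 × 3.0 = 5.880.
-2.2 − 5.880 = -8.080; -2.2 + 5.880 = 3.680.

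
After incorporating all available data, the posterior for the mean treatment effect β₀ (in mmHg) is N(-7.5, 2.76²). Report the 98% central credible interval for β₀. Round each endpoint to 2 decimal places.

The posterior is symmetric, so the 98% equal-tailed interval is β₀ = -7.5 ± z·2.76 with z = 2.326.
Half-width: 2.326 × 2.76 = 6.42.
-7.5 − 6.42 = -13.92; -7.5 + 6.42 = -1.08.

[-13.92, -1.08]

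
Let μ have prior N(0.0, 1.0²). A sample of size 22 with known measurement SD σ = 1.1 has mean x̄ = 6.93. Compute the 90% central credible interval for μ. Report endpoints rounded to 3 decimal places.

[6.193, 6.944]

Posterior precision = 1/1.0² + 22/1.1² = 1.0000 + 18.1818 = 19.1818, so posterior SD = 0.2283.
Posterior mean = (0.0/1.0² + 22·6.93/1.1²) / 19.1818 = 6.5687.
Interval: 6.5687 ± 1.645 × 0.2283 → [6.193, 6.944].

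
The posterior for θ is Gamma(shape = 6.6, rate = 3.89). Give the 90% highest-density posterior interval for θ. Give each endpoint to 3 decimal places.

The posterior is unimodal and skewed, so the HPD interval has equal density at both endpoints and is the shortest 90% interval.
Solving f(0.648) = f(2.706) with F(2.706) − F(0.648) = 0.90 gives [0.648, 2.706].
For comparison, the equal-tailed interval is [0.775, 2.908]; the HPD is narrower and shifted toward the mode.

[0.648, 2.706]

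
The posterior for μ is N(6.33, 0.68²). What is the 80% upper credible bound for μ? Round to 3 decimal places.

Need U with P(μ ≤ U) = 0.80: U = 6.33 + z_{0.2}·0.68.
z = 0.842; U = 6.33 + 0.842 × 0.68 = 6.902.

6.902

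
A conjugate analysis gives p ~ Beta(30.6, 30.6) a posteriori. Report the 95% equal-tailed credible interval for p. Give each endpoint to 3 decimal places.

Posterior: Beta(30.6, 30.6).
Equal-tailed 95% interval: the 0.025 and 0.975 quantiles of Beta(30.6, 30.6).
Posterior mean ≈ 0.500, SD ≈ 0.063; a Normal approximation gives roughly [0.376, 0.624].
Exact: F⁻¹(0.025) = 0.376; F⁻¹(0.975) = 0.624.

[0.376, 0.624]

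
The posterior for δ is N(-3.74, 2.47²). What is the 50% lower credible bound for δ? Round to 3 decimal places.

Need L with P(δ ≥ L) = 0.50: L = -3.74 − z_{0.5}·2.47.
z = 0.000; L = -3.74 − 0.000 × 2.47 = -3.740.

-3.740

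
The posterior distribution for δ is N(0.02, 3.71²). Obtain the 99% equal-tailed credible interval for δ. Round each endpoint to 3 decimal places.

The posterior is symmetric, so the 99% equal-tailed interval is δ = 0.02 ± z·3.71 with z = 2.576.
Half-width: 2.576 × 3.71 = 9.556.
0.02 − 9.556 = -9.536; 0.02 + 9.556 = 9.576.

[-9.536, 9.576]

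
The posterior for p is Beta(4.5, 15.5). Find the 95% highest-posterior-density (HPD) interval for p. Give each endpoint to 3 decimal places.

[0.061, 0.404]

The posterior is unimodal and skewed, so the HPD interval has equal density at both endpoints and is the shortest 95% interval.
Solving f(0.061) = f(0.404) with F(0.404) − F(0.061) = 0.95 gives [0.061, 0.404].
For comparison, the equal-tailed interval is [0.076, 0.426]; the HPD is narrower and shifted toward the mode.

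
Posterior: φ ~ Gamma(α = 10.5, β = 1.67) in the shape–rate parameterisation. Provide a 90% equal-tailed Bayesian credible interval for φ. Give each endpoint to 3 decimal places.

Posterior: Gamma(shape 10.5, rate 1.67).
Equal-tailed 90% interval: Gamma(10.5, 1.67) quantiles at 0.05 and 0.95.
Posterior mean ≈ 6.287, SD ≈ 1.940; a Normal approximation gives roughly [3.096, 9.479].
Exact: lower = 3.470; upper = 9.782.

[3.470, 9.782]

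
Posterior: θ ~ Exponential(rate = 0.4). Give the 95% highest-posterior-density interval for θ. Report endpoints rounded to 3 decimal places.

[0.000, 7.489]

The exponential density is strictly decreasing on [0, ∞), so the HPD interval is anchored at 0: [0, q] with P(θ ≤ q) = 0.95.
q = −ln(1 − 0.95) / 0.4 = 2.9957 / 0.4 = 7.489.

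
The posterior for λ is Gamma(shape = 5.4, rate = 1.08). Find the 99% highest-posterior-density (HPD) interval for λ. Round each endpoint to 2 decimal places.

[0.84, 11.48]

The posterior is unimodal and skewed, so the HPD interval has equal density at both endpoints and is the shortest 99% interval.
Solving f(0.84) = f(11.48) with F(11.48) − F(0.84) = 0.99 gives [0.84, 11.48].
For comparison, the equal-tailed interval is [1.16, 12.24]; the HPD is narrower and shifted toward the mode.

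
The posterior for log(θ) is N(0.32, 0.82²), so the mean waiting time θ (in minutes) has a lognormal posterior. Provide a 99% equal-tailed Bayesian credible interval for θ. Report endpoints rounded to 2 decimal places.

On the log scale the 99% interval is 0.32 ± 2.576 × 0.82 = [-1.7922, 2.4322].
Exponentiate: [e^-1.7922, e^2.4322] = [0.17, 11.38].

[0.17, 11.38]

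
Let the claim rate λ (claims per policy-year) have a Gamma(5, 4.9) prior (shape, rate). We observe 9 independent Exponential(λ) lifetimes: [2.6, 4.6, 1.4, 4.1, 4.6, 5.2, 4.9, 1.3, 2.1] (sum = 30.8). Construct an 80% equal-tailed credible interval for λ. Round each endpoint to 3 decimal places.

[0.265, 0.531]

Posterior: Gamma(5+9, 4.9+30.8) = Gamma(14, 35.7) (shape, rate).
Equal-tailed 80% interval: Gamma(14, 35.7) quantiles at 0.1 and 0.9.
Posterior mean ≈ 0.392, SD ≈ 0.105; a Normal approximation gives roughly [0.258, 0.526].
Exact: lower = 0.265; upper = 0.531.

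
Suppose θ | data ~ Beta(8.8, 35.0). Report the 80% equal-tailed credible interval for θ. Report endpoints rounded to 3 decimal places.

[0.127, 0.281]

Posterior: Beta(8.8, 35.0).
Equal-tailed 80% interval: the 0.1 and 0.9 quantiles of Beta(8.8, 35.0).
Posterior mean ≈ 0.201, SD ≈ 0.060; a Normal approximation gives roughly [0.124, 0.278].
Exact: F⁻¹(0.1) = 0.127; F⁻¹(0.9) = 0.281.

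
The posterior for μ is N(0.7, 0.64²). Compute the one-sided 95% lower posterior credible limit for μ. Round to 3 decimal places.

-0.353

Need L with P(μ ≥ L) = 0.95: L = 0.7 − z_{0.05}·0.64.
z = 1.645; L = 0.7 − 1.645 × 0.64 = -0.353.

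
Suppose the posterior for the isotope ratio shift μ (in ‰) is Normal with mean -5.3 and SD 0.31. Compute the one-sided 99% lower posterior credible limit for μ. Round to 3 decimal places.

-6.021

Need L with P(μ ≥ L) = 0.99: L = -5.3 − z_{0.01}·0.31.
z = 2.326; L = -5.3 − 2.326 × 0.31 = -6.021.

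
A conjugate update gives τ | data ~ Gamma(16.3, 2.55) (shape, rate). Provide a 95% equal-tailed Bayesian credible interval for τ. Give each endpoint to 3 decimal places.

Posterior: Gamma(shape 16.3, rate 2.55).
Equal-tailed 95% interval: Gamma(16.3, 2.55) quantiles at 0.025 and 0.975.
Posterior mean ≈ 6.392, SD ≈ 1.583; a Normal approximation gives roughly [3.289, 9.495].
Exact: lower = 3.675; upper = 9.849.

[3.675, 9.849]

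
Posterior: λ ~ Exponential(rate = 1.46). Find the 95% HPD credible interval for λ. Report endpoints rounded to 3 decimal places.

[0.000, 2.052]

The exponential density is strictly decreasing on [0, ∞), so the HPD interval is anchored at 0: [0, q] with P(λ ≤ q) = 0.95.
q = −ln(1 − 0.95) / 1.46 = 2.9957 / 1.46 = 2.052.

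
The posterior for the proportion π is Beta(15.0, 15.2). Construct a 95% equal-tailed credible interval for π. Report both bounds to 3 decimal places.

Posterior: Beta(15.0, 15.2).
Equal-tailed 95% interval: the 0.025 and 0.975 quantiles of Beta(15.0, 15.2).
Posterior mean ≈ 0.497, SD ≈ 0.090; a Normal approximation gives roughly [0.321, 0.672].
Exact: F⁻¹(0.025) = 0.323; F⁻¹(0.975) = 0.671.

[0.323, 0.671]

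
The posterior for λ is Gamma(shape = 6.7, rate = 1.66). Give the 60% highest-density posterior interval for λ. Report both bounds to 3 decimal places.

[2.347, 4.813]

The posterior is unimodal and skewed, so the HPD interval has equal density at both endpoints and is the shortest 60% interval.
Solving f(2.347) = f(4.813) with F(4.813) − F(2.347) = 0.60 gives [2.347, 4.813].
For comparison, the equal-tailed interval is [2.701, 5.257]; the HPD is narrower and shifted toward the mode.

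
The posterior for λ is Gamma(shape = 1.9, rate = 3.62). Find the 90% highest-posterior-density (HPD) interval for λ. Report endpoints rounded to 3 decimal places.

The posterior is unimodal and skewed, so the HPD interval has equal density at both endpoints and is the shortest 90% interval.
Solving f(0.017) = f(1.042) with F(1.042) − F(0.017) = 0.90 gives [0.017, 1.042].
For comparison, the equal-tailed interval is [0.087, 1.265]; the HPD is narrower and shifted toward the mode.

[0.017, 1.042]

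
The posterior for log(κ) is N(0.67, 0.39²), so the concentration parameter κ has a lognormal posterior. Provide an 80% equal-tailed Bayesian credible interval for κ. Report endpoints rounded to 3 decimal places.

On the log scale the 80% interval is 0.67 ± 1.282 × 0.39 = [0.1702, 1.1698].
Exponentiate: [e^0.1702, e^1.1698] = [1.186, 3.221].

[1.186, 3.221]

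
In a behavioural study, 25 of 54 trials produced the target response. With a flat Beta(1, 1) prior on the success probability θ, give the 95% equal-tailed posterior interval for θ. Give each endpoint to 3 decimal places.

[0.337, 0.594]

Posterior: Beta(1+25, 1+29) = Beta(26, 30).
Equal-tailed 95% interval: the 0.025 and 0.975 quantiles of Beta(26, 30).
Posterior mean ≈ 0.464, SD ≈ 0.066; a Normal approximation gives roughly [0.335, 0.594].
Exact: F⁻¹(0.025) = 0.337; F⁻¹(0.975) = 0.594.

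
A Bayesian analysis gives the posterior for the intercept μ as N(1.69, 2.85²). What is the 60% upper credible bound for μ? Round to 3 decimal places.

2.412

Need U with P(μ ≤ U) = 0.60: U = 1.69 + z_{0.4}·2.85.
z = 0.253; U = 1.69 + 0.253 × 2.85 = 2.412.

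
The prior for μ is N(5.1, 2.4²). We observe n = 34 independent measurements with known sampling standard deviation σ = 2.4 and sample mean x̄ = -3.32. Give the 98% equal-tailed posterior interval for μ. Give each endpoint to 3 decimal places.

[-4.023, -2.136]

Posterior precision = 1/2.4² + 34/2.4² = 0.1736 + 5.9028 = 6.0764, so posterior SD = 0.4057.
Posterior mean = (5.1/2.4² + 34·-3.32/2.4²) / 6.0764 = -3.0794.
Interval: -3.0794 ± 2.326 × 0.4057 → [-4.023, -2.136].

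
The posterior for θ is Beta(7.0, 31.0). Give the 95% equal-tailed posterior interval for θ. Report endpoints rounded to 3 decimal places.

Posterior: Beta(7.0, 31.0).
Equal-tailed 95% interval: the 0.025 and 0.975 quantiles of Beta(7.0, 31.0).
Posterior mean ≈ 0.184, SD ≈ 0.062; a Normal approximation gives roughly [0.063, 0.306].
Exact: F⁻¹(0.025) = 0.080; F⁻¹(0.975) = 0.320.

[0.080, 0.320]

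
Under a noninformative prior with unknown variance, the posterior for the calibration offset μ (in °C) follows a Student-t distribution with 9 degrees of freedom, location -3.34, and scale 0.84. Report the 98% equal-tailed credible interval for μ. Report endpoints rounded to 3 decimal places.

[-5.710, -0.970]

The t_9 distribution is symmetric; the 98% interval is -3.34 ± t·0.84 with t_{0.99,9} = 2.821.
Half-width: 2.821 × 0.84 = 2.370.
-3.34 − 2.370 = -5.710; -3.34 + 2.370 = -0.970.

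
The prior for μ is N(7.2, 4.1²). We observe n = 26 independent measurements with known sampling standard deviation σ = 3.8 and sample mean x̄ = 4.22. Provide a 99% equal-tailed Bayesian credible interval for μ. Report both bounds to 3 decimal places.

[2.427, 6.204]

Posterior precision = 1/4.1² + 26/3.8² = 0.0595 + 1.8006 = 1.8600, so posterior SD = 0.7332.
Posterior mean = (7.2/4.1² + 26·4.22/3.8²) / 1.8600 = 4.3153.
Interval: 4.3153 ± 2.576 × 0.7332 → [2.427, 6.204].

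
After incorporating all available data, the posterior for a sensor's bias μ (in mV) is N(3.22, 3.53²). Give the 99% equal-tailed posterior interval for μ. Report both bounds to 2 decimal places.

The posterior is symmetric, so the 99% equal-tailed interval is μ = 3.22 ± z·3.53 with z = 2.576.
Half-width: 2.576 × 3.53 = 9.09.
3.22 − 9.09 = -5.87; 3.22 + 9.09 = 12.31.

[-5.87, 12.31]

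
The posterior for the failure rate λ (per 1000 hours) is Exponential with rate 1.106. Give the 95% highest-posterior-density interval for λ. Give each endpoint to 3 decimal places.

[0.000, 2.709]

The exponential density is strictly decreasing on [0, ∞), so the HPD interval is anchored at 0: [0, q] with P(λ ≤ q) = 0.95.
q = −ln(1 − 0.95) / 1.106 = 2.9957 / 1.106 = 2.709.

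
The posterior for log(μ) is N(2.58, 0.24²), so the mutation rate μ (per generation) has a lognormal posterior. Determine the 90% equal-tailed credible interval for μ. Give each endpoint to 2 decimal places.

[8.89, 19.59]

On the log scale the 90% interval is 2.58 ± 1.645 × 0.24 = [2.1852, 2.9748].
Exponentiate: [e^2.1852, e^2.9748] = [8.89, 19.59].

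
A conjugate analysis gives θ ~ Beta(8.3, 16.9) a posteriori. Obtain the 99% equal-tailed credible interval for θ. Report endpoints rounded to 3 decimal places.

[0.126, 0.582]

Posterior: Beta(8.3, 16.9).
Equal-tailed 99% interval: the 0.005 and 0.995 quantiles of Beta(8.3, 16.9).
Posterior mean ≈ 0.329, SD ≈ 0.092; a Normal approximation gives roughly [0.093, 0.566].
Exact: F⁻¹(0.005) = 0.126; F⁻¹(0.995) = 0.582.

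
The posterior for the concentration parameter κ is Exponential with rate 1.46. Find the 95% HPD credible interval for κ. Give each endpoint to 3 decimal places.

[0.000, 2.052]

The exponential density is strictly decreasing on [0, ∞), so the HPD interval is anchored at 0: [0, q] with P(κ ≤ q) = 0.95.
q = −ln(1 − 0.95) / 1.46 = 2.9957 / 1.46 = 2.052.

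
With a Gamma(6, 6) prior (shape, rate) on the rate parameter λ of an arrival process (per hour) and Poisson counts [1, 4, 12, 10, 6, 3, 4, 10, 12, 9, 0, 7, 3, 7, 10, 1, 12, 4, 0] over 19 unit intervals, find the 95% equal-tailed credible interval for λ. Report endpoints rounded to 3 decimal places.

Posterior: Gamma(6+115, 6+19) = Gamma(121, 25) (shape, rate).
Equal-tailed 95% interval: Gamma(121, 25) quantiles at 0.025 and 0.975.
Posterior mean ≈ 4.840, SD ≈ 0.440; a Normal approximation gives roughly [3.978, 5.702].
Exact: lower = 4.016; upper = 5.740.

[4.016, 5.740]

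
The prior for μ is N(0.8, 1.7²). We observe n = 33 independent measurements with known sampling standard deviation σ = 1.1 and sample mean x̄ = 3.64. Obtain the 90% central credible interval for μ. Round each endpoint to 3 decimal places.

Posterior precision = 1/1.7² + 33/1.1² = 0.3460 + 27.2727 = 27.6187, so posterior SD = 0.1903.
Posterior mean = (0.8/1.7² + 33·3.64/1.1²) / 27.6187 = 3.6044.
Interval: 3.6044 ± 1.645 × 0.1903 → [3.291, 3.917].

[3.291, 3.917]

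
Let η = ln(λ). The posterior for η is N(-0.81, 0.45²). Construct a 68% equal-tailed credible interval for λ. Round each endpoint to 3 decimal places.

On the log scale the 68% interval is -0.81 ± 0.994 × 0.45 = [-1.2575, -0.3625].
Exponentiate: [e^-1.2575, e^-0.3625] = [0.284, 0.696].

[0.284, 0.696]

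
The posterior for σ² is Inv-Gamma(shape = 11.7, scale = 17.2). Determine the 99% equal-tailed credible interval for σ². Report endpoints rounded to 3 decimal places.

[0.769, 3.617]

Inverse-Gamma(11.7, 17.2) quantiles: F⁻¹(0.005) and F⁻¹(0.995).
Equivalently, 1/σ² ~ Gamma(11.7, rate = 17.2); invert its 0.995 and 0.005 quantiles.
Posterior mean ≈ 1.607, SD ≈ 0.516; a Normal approximation gives roughly [0.278, 2.937].
Exact: lower = 0.769; upper = 3.617.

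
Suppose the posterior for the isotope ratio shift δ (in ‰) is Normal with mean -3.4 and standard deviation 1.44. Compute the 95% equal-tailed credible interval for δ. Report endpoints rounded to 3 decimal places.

The posterior is symmetric, so the 95% equal-tailed interval is δ = -3.4 ± z·1.44 with z = 1.960.
Half-width: 1.960 × 1.44 = 2.822.
-3.4 − 2.822 = -6.222; -3.4 + 2.822 = -0.578.

[-6.222, -0.578]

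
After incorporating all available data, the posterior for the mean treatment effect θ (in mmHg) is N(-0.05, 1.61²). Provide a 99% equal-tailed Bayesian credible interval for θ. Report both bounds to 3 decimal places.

The posterior is symmetric, so the 99% equal-tailed interval is θ = -0.05 ± z·1.61 with z = 2.576.
Half-width: 2.576 × 1.61 = 4.147.
-0.05 − 4.147 = -4.197; -0.05 + 4.147 = 4.097.

[-4.197, 4.097]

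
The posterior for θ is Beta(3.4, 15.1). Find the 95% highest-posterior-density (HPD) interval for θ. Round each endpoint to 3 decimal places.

The posterior is unimodal and skewed, so the HPD interval has equal density at both endpoints and is the shortest 95% interval.
Solving f(0.033) = f(0.356) with F(0.356) − F(0.033) = 0.95 gives [0.033, 0.356].
For comparison, the equal-tailed interval is [0.048, 0.384]; the HPD is narrower and shifted toward the mode.

[0.033, 0.356]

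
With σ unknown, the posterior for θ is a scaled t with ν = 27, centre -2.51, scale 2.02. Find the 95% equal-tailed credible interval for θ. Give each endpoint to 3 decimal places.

[-6.655, 1.635]

The t_27 distribution is symmetric; the 95% interval is -2.51 ± t·2.02 with t_{0.975,27} = 2.052.
Half-width: 2.052 × 2.02 = 4.145.
-2.51 − 4.145 = -6.655; -2.51 + 4.145 = 1.635.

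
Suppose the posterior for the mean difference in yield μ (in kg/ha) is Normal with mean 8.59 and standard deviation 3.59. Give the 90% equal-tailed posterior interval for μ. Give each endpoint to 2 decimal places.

[2.68, 14.50]

The posterior is symmetric, so the 90% equal-tailed interval is μ = 8.59 ± z·3.59 with z = 1.645.
Half-width: 1.645 × 3.59 = 5.91.
8.59 − 5.91 = 2.68; 8.59 + 5.91 = 14.50.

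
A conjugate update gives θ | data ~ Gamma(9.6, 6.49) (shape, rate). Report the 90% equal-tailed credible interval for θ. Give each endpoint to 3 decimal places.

Posterior: Gamma(shape 9.6, rate 6.49).
Equal-tailed 90% interval: Gamma(9.6, 6.49) quantiles at 0.05 and 0.95.
Posterior mean ≈ 1.479, SD ≈ 0.477; a Normal approximation gives roughly [0.694, 2.264].
Exact: lower = 0.791; upper = 2.342.

[0.791, 2.342]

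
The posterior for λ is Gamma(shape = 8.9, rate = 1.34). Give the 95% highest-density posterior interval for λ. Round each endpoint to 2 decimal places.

The posterior is unimodal and skewed, so the HPD interval has equal density at both endpoints and is the shortest 95% interval.
Solving f(2.65) = f(11.08) with F(11.08) − F(2.65) = 0.95 gives [2.65, 11.08].
For comparison, the equal-tailed interval is [3.02, 11.66]; the HPD is narrower and shifted toward the mode.

[2.65, 11.08]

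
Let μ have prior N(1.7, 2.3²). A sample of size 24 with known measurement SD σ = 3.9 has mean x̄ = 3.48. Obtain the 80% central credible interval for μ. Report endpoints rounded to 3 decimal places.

Posterior precision = 1/2.3² + 24/3.9² = 0.1890 + 1.5779 = 1.7669, so posterior SD = 0.7523.
Posterior mean = (1.7/2.3² + 24·3.48/3.9²) / 1.7669 = 3.2896.
Interval: 3.2896 ± 1.282 × 0.7523 → [2.325, 4.254].

[2.325, 4.254]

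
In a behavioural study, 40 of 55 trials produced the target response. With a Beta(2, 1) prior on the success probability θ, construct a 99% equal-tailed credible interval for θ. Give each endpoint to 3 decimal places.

[0.562, 0.857]

Posterior: Beta(2+40, 1+15) = Beta(42, 16).
Equal-tailed 99% interval: the 0.005 and 0.995 quantiles of Beta(42, 16).
Posterior mean ≈ 0.724, SD ≈ 0.058; a Normal approximation gives roughly [0.574, 0.874].
Exact: F⁻¹(0.005) = 0.562; F⁻¹(0.995) = 0.857.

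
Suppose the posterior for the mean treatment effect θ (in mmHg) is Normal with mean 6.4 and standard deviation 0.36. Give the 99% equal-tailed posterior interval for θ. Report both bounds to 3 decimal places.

The posterior is symmetric, so the 99% equal-tailed interval is θ = 6.4 ± z·0.36 with z = 2.576.
Half-width: 2.576 × 0.36 = 0.927.
6.4 − 0.927 = 5.473; 6.4 + 0.927 = 7.327.

[5.473, 7.327]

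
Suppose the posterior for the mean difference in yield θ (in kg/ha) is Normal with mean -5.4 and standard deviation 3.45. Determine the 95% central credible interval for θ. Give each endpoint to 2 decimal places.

The posterior is symmetric, so the 95% equal-tailed interval is θ = -5.4 ± z·3.45 with z = 1.960.
Half-width: 1.960 × 3.45 = 6.76.
-5.4 − 6.76 = -12.16; -5.4 + 6.76 = 1.36.

[-12.16, 1.36]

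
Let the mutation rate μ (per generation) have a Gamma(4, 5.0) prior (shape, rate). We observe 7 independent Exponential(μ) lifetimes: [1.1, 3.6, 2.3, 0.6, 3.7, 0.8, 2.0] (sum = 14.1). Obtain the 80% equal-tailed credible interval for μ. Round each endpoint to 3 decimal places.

Posterior: Gamma(4+7, 5.0+14.1) = Gamma(11, 19.1) (shape, rate).
Equal-tailed 80% interval: Gamma(11, 19.1) quantiles at 0.1 and 0.9.
Posterior mean ≈ 0.576, SD ≈ 0.174; a Normal approximation gives roughly [0.353, 0.798].
Exact: lower = 0.368; upper = 0.807.

[0.368, 0.807]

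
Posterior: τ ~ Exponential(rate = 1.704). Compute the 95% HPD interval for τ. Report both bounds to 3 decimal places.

The exponential density is strictly decreasing on [0, ∞), so the HPD interval is anchored at 0: [0, q] with P(τ ≤ q) = 0.95.
q = −ln(1 − 0.95) / 1.704 = 2.9957 / 1.704 = 1.758.

[0.000, 1.758]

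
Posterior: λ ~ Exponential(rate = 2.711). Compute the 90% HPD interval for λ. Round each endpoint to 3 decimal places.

[0.000, 0.849]

The exponential density is strictly decreasing on [0, ∞), so the HPD interval is anchored at 0: [0, q] with P(λ ≤ q) = 0.90.
q = −ln(1 − 0.90) / 2.711 = 2.3026 / 2.711 = 0.849.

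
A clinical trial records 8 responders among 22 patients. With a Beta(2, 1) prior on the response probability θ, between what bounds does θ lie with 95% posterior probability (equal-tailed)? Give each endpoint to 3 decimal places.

Posterior: Beta(2+8, 1+14) = Beta(10, 15).
Equal-tailed 95% interval: the 0.025 and 0.975 quantiles of Beta(10, 15).
Posterior mean ≈ 0.400, SD ≈ 0.096; a Normal approximation gives roughly [0.212, 0.588].
Exact: F⁻¹(0.025) = 0.221; F⁻¹(0.975) = 0.594.

[0.221, 0.594]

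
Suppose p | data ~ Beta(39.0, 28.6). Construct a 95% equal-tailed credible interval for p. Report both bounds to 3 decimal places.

[0.458, 0.691]

Posterior: Beta(39.0, 28.6).
Equal-tailed 95% interval: the 0.025 and 0.975 quantiles of Beta(39.0, 28.6).
Posterior mean ≈ 0.577, SD ≈ 0.060; a Normal approximation gives roughly [0.460, 0.694].
Exact: F⁻¹(0.025) = 0.458; F⁻¹(0.975) = 0.691.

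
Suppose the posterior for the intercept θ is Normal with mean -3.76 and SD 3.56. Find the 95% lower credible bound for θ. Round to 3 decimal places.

-9.616

Need L with P(θ ≥ L) = 0.95: L = -3.76 − z_{0.05}·3.56.
z = 1.645; L = -3.76 − 1.645 × 3.56 = -9.616.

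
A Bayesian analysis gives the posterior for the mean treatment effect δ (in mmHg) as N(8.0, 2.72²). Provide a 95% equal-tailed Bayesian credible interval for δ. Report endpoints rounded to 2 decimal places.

The posterior is symmetric, so the 95% equal-tailed interval is δ = 8.0 ± z·2.72 with z = 1.960.
Half-width: 1.960 × 2.72 = 5.33.
8.0 − 5.33 = 2.67; 8.0 + 5.33 = 13.33.

[2.67, 13.33]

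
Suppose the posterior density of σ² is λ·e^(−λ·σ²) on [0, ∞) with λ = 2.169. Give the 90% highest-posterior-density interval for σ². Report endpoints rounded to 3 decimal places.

[0.000, 1.062]

The exponential density is strictly decreasing on [0, ∞), so the HPD interval is anchored at 0: [0, q] with P(σ² ≤ q) = 0.90.
q = −ln(1 − 0.90) / 2.169 = 2.3026 / 2.169 = 1.062.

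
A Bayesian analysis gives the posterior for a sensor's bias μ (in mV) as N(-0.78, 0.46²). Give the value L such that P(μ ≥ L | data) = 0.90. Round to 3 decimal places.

Need L with P(μ ≥ L) = 0.90: L = -0.78 − z_{0.1}·0.46.
z = 1.282; L = -0.78 − 1.282 × 0.46 = -1.370.

-1.370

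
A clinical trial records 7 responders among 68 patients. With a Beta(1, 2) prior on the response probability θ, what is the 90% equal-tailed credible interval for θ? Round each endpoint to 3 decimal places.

Posterior: Beta(1+7, 2+61) = Beta(8, 63).
Equal-tailed 90% interval: the 0.05 and 0.95 quantiles of Beta(8, 63).
Posterior mean ≈ 0.113, SD ≈ 0.037; a Normal approximation gives roughly [0.051, 0.174].
Exact: F⁻¹(0.05) = 0.058; F⁻¹(0.95) = 0.180.

[0.058, 0.180]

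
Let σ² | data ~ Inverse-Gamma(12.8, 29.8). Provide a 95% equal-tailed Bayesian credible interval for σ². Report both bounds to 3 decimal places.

[1.439, 4.397]

Inverse-Gamma(12.8, 29.8) quantiles: F⁻¹(0.025) and F⁻¹(0.975).
Equivalently, 1/σ² ~ Gamma(12.8, rate = 29.8); invert its 0.975 and 0.025 quantiles.
Posterior mean ≈ 2.525, SD ≈ 0.768; a Normal approximation gives roughly [1.019, 4.032].
Exact: lower = 1.439; upper = 4.397.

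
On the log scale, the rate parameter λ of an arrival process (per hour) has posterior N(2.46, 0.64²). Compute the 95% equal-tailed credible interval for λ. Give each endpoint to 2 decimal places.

On the log scale the 95% interval is 2.46 ± 1.960 × 0.64 = [1.2056, 3.7144].
Exponentiate: [e^1.2056, e^3.7144] = [3.34, 41.03].

[3.34, 41.03]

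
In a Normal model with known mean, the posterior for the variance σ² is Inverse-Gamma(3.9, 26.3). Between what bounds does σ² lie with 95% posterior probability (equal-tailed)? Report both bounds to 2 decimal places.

Inverse-Gamma(3.9, 26.3) quantiles: F⁻¹(0.025) and F⁻¹(0.975).
Equivalently, 1/σ² ~ Gamma(3.9, rate = 26.3); invert its 0.975 and 0.025 quantiles.
Posterior mean ≈ 9.07, SD ≈ 6.58; a Normal approximation gives roughly [-3.83, 21.96].
Exact: lower = 3.05; upper = 25.30.

[3.05, 25.30]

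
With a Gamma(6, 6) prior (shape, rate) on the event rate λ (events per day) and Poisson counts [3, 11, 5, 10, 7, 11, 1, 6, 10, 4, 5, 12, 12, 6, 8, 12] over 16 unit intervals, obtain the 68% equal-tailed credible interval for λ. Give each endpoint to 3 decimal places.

Posterior: Gamma(6+123, 6+16) = Gamma(129, 22) (shape, rate).
Equal-tailed 68% interval: Gamma(129, 22) quantiles at 0.16 and 0.84.
Posterior mean ≈ 5.864, SD ≈ 0.516; a Normal approximation gives roughly [5.350, 6.377].
Exact: lower = 5.351; upper = 6.376.

[5.351, 6.376]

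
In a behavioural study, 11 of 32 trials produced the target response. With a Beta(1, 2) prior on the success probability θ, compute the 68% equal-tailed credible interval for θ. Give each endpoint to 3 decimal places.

[0.263, 0.422]

Posterior: Beta(1+11, 2+21) = Beta(12, 23).
Equal-tailed 68% interval: the 0.16 and 0.84 quantiles of Beta(12, 23).
Posterior mean ≈ 0.343, SD ≈ 0.079; a Normal approximation gives roughly [0.264, 0.422].
Exact: F⁻¹(0.16) = 0.263; F⁻¹(0.84) = 0.422.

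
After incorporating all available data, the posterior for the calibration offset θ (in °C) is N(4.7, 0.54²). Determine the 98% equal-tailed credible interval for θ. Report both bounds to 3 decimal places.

The posterior is symmetric, so the 98% equal-tailed interval is θ = 4.7 ± z·0.54 with z = 2.326.
Half-width: 2.326 × 0.54 = 1.256.
4.7 − 1.256 = 3.444; 4.7 + 1.256 = 5.956.

[3.444, 5.956]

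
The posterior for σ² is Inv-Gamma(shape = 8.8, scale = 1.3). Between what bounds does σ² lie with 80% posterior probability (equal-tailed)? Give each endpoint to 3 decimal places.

Inverse-Gamma(8.8, 1.3) quantiles: F⁻¹(0.1) and F⁻¹(0.9).
Equivalently, 1/σ² ~ Gamma(8.8, rate = 1.3); invert its 0.9 and 0.1 quantiles.
Posterior mean ≈ 0.167, SD ≈ 0.064; a Normal approximation gives roughly [0.085, 0.249].
Exact: lower = 0.102; upper = 0.246.

[0.102, 0.246]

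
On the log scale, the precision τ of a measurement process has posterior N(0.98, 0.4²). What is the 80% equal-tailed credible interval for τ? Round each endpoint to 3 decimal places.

On the log scale the 80% interval is 0.98 ± 1.282 × 0.4 = [0.4674, 1.4926].
Exponentiate: [e^0.4674, e^1.4926] = [1.596, 4.449].

[1.596, 4.449]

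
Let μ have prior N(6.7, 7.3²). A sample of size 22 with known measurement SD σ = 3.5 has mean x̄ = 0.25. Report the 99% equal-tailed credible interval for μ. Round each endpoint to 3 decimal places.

[-1.595, 2.229]

Posterior precision = 1/7.3² + 22/3.5² = 0.0188 + 1.7959 = 1.8147, so posterior SD = 0.7423.
Posterior mean = (6.7/7.3² + 22·0.25/3.5²) / 1.8147 = 0.3167.
Interval: 0.3167 ± 2.576 × 0.7423 → [-1.595, 2.229].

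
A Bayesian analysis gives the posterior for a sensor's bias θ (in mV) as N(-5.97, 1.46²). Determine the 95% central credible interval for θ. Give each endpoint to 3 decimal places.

[-8.832, -3.108]

The posterior is symmetric, so the 95% equal-tailed interval is θ = -5.97 ± z·1.46 with z = 1.960.
Half-width: 1.960 × 1.46 = 2.862.
-5.97 − 2.862 = -8.832; -5.97 + 2.862 = -3.108.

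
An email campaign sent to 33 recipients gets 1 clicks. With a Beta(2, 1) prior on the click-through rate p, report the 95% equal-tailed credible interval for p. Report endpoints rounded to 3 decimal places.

[0.018, 0.192]

Posterior: Beta(2+1, 1+32) = Beta(3, 33).
Equal-tailed 95% interval: the 0.025 and 0.975 quantiles of Beta(3, 33).
Posterior mean ≈ 0.083, SD ≈ 0.045; a Normal approximation gives roughly [-0.006, 0.172].
Exact: F⁻¹(0.025) = 0.018; F⁻¹(0.975) = 0.192.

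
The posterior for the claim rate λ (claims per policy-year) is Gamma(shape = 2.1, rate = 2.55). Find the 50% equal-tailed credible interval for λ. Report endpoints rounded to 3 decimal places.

Posterior: Gamma(shape 2.1, rate 2.55).
Equal-tailed 50% interval: Gamma(2.1, 2.55) quantiles at 0.25 and 0.75.
Posterior mean ≈ 0.824, SD ≈ 0.568; a Normal approximation gives roughly [0.440, 1.207].
Exact: lower = 0.406; upper = 1.105.

[0.406, 1.105]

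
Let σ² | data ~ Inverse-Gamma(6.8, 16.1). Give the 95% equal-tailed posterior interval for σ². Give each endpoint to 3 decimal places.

Inverse-Gamma(6.8, 16.1) quantiles: F⁻¹(0.025) and F⁻¹(0.975).
Equivalently, 1/σ² ~ Gamma(6.8, rate = 16.1); invert its 0.975 and 0.025 quantiles.
Posterior mean ≈ 2.776, SD ≈ 1.267; a Normal approximation gives roughly [0.293, 5.259].
Exact: lower = 1.259; upper = 5.986.

[1.259, 5.986]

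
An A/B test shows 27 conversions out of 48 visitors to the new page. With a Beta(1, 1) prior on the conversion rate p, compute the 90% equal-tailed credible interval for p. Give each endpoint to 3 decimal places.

[0.444, 0.673]

Posterior: Beta(1+27, 1+21) = Beta(28, 22).
Equal-tailed 90% interval: the 0.05 and 0.95 quantiles of Beta(28, 22).
Posterior mean ≈ 0.560, SD ≈ 0.070; a Normal approximation gives roughly [0.446, 0.674].
Exact: F⁻¹(0.05) = 0.444; F⁻¹(0.95) = 0.673.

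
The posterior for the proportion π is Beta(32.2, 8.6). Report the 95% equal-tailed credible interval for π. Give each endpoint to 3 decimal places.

Posterior: Beta(32.2, 8.6).
Equal-tailed 95% interval: the 0.025 and 0.975 quantiles of Beta(32.2, 8.6).
Posterior mean ≈ 0.789, SD ≈ 0.063; a Normal approximation gives roughly [0.666, 0.913].
Exact: F⁻¹(0.025) = 0.653; F⁻¹(0.975) = 0.898.

[0.653, 0.898]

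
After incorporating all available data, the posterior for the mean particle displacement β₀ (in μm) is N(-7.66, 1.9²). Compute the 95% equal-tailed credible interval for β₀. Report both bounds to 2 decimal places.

The posterior is symmetric, so the 95% equal-tailed interval is β₀ = -7.66 ± z·1.9 with z = 1.960.
Half-width: 1.960 × 1.9 = 3.72.
-7.66 − 3.72 = -11.38; -7.66 + 3.72 = -3.94.

[-11.38, -3.94]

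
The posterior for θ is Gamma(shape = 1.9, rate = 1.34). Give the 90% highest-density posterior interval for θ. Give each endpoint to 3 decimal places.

The posterior is unimodal and skewed, so the HPD interval has equal density at both endpoints and is the shortest 90% interval.
Solving f(0.046) = f(2.815) with F(2.815) − F(0.046) = 0.90 gives [0.046, 2.815].
For comparison, the equal-tailed interval is [0.236, 3.419]; the HPD is narrower and shifted toward the mode.

[0.046, 2.815]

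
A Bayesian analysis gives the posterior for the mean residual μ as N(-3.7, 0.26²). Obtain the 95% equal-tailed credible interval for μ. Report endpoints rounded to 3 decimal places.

The posterior is symmetric, so the 95% equal-tailed interval is μ = -3.7 ± z·0.26 with z = 1.960.
Half-width: 1.960 × 0.26 = 0.510.
-3.7 − 0.510 = -4.210; -3.7 + 0.510 = -3.190.

[-4.210, -3.190]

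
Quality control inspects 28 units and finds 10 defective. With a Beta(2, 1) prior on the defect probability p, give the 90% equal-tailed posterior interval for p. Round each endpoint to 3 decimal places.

Posterior: Beta(2+10, 1+18) = Beta(12, 19).
Equal-tailed 90% interval: the 0.05 and 0.95 quantiles of Beta(12, 19).
Posterior mean ≈ 0.387, SD ≈ 0.086; a Normal approximation gives roughly [0.245, 0.529].
Exact: F⁻¹(0.05) = 0.250; F⁻¹(0.95) = 0.533.

[0.250, 0.533]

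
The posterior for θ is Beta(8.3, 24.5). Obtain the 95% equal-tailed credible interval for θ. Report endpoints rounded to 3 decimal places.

Posterior: Beta(8.3, 24.5).
Equal-tailed 95% interval: the 0.025 and 0.975 quantiles of Beta(8.3, 24.5).
Posterior mean ≈ 0.253, SD ≈ 0.075; a Normal approximation gives roughly [0.106, 0.400].
Exact: F⁻¹(0.025) = 0.122; F⁻¹(0.975) = 0.412.

[0.122, 0.412]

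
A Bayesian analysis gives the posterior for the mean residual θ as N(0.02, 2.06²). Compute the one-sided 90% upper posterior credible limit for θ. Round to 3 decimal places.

Need U with P(θ ≤ U) = 0.90: U = 0.02 + z_{0.1}·2.06.
z = 1.282; U = 0.02 + 1.282 × 2.06 = 2.660.

2.660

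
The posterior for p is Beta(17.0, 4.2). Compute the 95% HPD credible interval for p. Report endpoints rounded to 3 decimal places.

The posterior is unimodal and skewed, so the HPD interval has equal density at both endpoints and is the shortest 95% interval.
Solving f(0.635) = f(0.952) with F(0.952) − F(0.635) = 0.95 gives [0.635, 0.952].
For comparison, the equal-tailed interval is [0.613, 0.938]; the HPD is narrower and shifted toward the mode.

[0.635, 0.952]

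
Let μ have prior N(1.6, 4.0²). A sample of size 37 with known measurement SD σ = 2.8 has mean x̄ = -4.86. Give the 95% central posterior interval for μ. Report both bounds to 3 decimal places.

[-5.672, -3.879]

Posterior precision = 1/4.0² + 37/2.8² = 0.0625 + 4.7194 = 4.7819, so posterior SD = 0.4573.
Posterior mean = (1.6/4.0² + 37·-4.86/2.8²) / 4.7819 = -4.7756.
Interval: -4.7756 ± 1.960 × 0.4573 → [-5.672, -3.879].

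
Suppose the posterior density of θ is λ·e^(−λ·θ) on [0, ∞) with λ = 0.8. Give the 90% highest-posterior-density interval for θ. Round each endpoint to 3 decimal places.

The exponential density is strictly decreasing on [0, ∞), so the HPD interval is anchored at 0: [0, q] with P(θ ≤ q) = 0.90.
q = −ln(1 − 0.90) / 0.8 = 2.3026 / 0.8 = 2.878.

[0.000, 2.878]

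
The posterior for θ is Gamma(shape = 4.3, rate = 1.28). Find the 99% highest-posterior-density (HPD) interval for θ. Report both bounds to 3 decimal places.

[0.384, 8.313]

The posterior is unimodal and skewed, so the HPD interval has equal density at both endpoints and is the shortest 99% interval.
Solving f(0.384) = f(8.313) with F(8.313) − F(0.384) = 0.99 gives [0.384, 8.313].
For comparison, the equal-tailed interval is [0.615, 8.961]; the HPD is narrower and shifted toward the mode.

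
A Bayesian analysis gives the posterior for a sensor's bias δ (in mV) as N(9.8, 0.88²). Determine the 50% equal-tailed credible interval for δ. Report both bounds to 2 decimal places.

[9.21, 10.39]

The posterior is symmetric, so the 50% equal-tailed interval is δ = 9.8 ± z·0.88 with z = 0.674.
Half-width: 0.674 × 0.88 = 0.59.
9.8 − 0.59 = 9.21; 9.8 + 0.59 = 10.39.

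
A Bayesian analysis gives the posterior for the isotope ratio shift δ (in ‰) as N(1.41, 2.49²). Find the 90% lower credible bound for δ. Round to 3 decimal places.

Need L with P(δ ≥ L) = 0.90: L = 1.41 − z_{0.1}·2.49.
z = 1.282; L = 1.41 − 1.282 × 2.49 = -1.781.

-1.781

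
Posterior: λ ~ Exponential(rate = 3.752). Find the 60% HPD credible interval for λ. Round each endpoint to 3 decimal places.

The exponential density is strictly decreasing on [0, ∞), so the HPD interval is anchored at 0: [0, q] with P(λ ≤ q) = 0.60.
q = −ln(1 − 0.60) / 3.752 = 0.9163 / 3.752 = 0.244.

[0.000, 0.244]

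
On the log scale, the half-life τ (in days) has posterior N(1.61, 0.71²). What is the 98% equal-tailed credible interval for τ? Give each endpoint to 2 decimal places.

[0.96, 26.09]

On the log scale the 98% interval is 1.61 ± 2.326 × 0.71 = [-0.0417, 3.2617].
Exponentiate: [e^-0.0417, e^3.2617] = [0.96, 26.09].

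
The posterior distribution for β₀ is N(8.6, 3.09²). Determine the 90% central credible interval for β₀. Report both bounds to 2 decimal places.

The posterior is symmetric, so the 90% equal-tailed interval is β₀ = 8.6 ± z·3.09 with z = 1.645.
Half-width: 1.645 × 3.09 = 5.08.
8.6 − 5.08 = 3.52; 8.6 + 5.08 = 13.68.

[3.52, 13.68]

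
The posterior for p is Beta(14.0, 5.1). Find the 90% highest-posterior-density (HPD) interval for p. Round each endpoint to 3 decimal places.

[0.577, 0.895]

The posterior is unimodal and skewed, so the HPD interval has equal density at both endpoints and is the shortest 90% interval.
Solving f(0.577) = f(0.895) with F(0.895) − F(0.577) = 0.90 gives [0.577, 0.895].
For comparison, the equal-tailed interval is [0.557, 0.880]; the HPD is narrower and shifted toward the mode.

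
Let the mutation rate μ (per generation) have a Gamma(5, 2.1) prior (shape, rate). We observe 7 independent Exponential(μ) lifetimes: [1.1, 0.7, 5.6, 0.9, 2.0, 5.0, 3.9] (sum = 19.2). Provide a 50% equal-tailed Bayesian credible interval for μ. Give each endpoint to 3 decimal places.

[0.447, 0.663]

Posterior: Gamma(5+7, 2.1+19.2) = Gamma(12, 21.3) (shape, rate).
Equal-tailed 50% interval: Gamma(12, 21.3) quantiles at 0.25 and 0.75.
Posterior mean ≈ 0.563, SD ≈ 0.163; a Normal approximation gives roughly [0.454, 0.673].
Exact: lower = 0.447; upper = 0.663.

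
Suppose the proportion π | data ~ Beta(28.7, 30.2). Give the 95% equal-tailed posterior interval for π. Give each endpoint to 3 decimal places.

Posterior: Beta(28.7, 30.2).
Equal-tailed 95% interval: the 0.025 and 0.975 quantiles of Beta(28.7, 30.2).
Posterior mean ≈ 0.487, SD ≈ 0.065; a Normal approximation gives roughly [0.361, 0.614].
Exact: F⁻¹(0.025) = 0.362; F⁻¹(0.975) = 0.614.

[0.362, 0.614]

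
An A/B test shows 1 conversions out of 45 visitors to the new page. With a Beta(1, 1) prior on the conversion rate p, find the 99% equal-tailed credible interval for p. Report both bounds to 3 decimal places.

Posterior: Beta(1+1, 1+44) = Beta(2, 45).
Equal-tailed 99% interval: the 0.005 and 0.995 quantiles of Beta(2, 45).
Posterior mean ≈ 0.043, SD ≈ 0.029; a Normal approximation gives roughly [-0.032, 0.118].
Exact: F⁻¹(0.005) = 0.002; F⁻¹(0.995) = 0.151.

[0.002, 0.151]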